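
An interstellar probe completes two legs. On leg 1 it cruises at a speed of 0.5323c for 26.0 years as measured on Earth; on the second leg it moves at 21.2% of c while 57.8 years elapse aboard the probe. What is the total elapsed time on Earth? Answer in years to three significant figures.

Δt = 85.1 years

Leg 1: 26.0 years is already measured on Earth.
Leg 2: β = 0.212; γ = 1/√(1 − 0.212²) = 1/√0.9551 = 1.023; Δt_2 = 1.023 × 57.8 = 59.14 years.
Total: 26.00 + 59.14 years.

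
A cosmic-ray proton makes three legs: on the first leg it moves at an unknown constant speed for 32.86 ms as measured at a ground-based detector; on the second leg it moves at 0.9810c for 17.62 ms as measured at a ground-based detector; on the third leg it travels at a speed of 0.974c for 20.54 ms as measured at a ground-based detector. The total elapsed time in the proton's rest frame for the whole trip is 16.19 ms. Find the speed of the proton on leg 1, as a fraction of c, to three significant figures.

Leg 1: speed unknown; τ_1 = 32.86/γ_1.
Leg 2: γ = 1/√(1 − 0.9810²) = 1/√0.03764 = 5.154; τ_2 = 17.62/5.154 = 3.418 ms.
Leg 3: γ = 1/√(1 − 0.974²) = 1/√0.05132 = 4.414; τ_3 = 20.54/4.414 = 4.653 ms.
Total proper time: τ_1 + 3.418 + 4.653 = 16.19, so τ_1 = 16.19 − 8.072 = 8.118 ms.
γ_1 = 32.86/8.118 = 4.048; β = √(1 − 1/γ²) = √0.9390.

β = 0.969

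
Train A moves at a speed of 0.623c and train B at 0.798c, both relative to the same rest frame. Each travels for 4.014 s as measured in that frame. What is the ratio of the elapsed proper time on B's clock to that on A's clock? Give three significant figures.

A: γ = 1/√(1 − 0.623²) = 1/√0.6119 = 1.278. B: γ = 1/√(1 − 0.798²) = 1/√0.3632 = 1.659.
τ_A/τ_B = γ_B/γ_A = 1.659/1.278 = 1.298, so τ_B/τ_A = 0.7704.

τ_B/τ_A = 0.770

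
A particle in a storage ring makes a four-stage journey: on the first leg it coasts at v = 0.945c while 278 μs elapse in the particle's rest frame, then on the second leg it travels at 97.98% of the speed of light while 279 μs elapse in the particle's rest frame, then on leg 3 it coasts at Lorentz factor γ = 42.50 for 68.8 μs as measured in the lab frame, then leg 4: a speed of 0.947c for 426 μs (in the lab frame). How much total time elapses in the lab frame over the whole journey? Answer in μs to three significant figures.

Δt = 2740 μs

Leg 1: γ = 1/√(1 − 0.945²) = 1/√0.1070 = 3.057; Δt_1 = 3.057 × 278 = 850.0 μs.
Leg 2: β = 0.9798; γ = 1/√(1 − 0.9798²) = 1/√0.03999 = 5.001; Δt_2 = 5.001 × 279 = 1395 μs.
Leg 3: 68.8 μs is already measured in the lab frame.
Leg 4: 426 μs is already measured in the lab frame.
Total: 850.0 + 1395 + 68.80 + 426.0 μs.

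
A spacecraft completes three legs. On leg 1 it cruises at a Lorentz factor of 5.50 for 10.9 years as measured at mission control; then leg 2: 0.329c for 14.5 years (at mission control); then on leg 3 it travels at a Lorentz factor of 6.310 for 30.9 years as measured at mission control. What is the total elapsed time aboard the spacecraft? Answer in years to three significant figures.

Leg 1: γ = 5.50; τ_1 = 10.9/5.500 = 1.982 years.
Leg 2: γ = 1/√(1 − 0.329²) = 1/√0.8918 = 1.059; τ_2 = 14.5/1.059 = 13.69 years.
Leg 3: γ = 6.310; τ_3 = 30.9/6.310 = 4.897 years.
Total: 1.982 + 13.69 + 4.897 years.

τ = 20.6 years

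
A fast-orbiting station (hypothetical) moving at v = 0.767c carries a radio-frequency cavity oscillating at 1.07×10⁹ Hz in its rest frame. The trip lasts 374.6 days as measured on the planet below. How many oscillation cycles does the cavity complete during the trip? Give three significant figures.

γ = 1/√(1 − 0.767²) = 1/√0.4117 = 1.558
The oscillator's own cycle count is N = f × τ where τ is the proper time aboard the station. τ = Δt/γ = 374.6/1.558 = 240.4 days = 2.077×10⁷ s.
N = 1.07×10⁹ × 2.077×10⁷ = 2.222×10¹⁶.

N = 2.22×10¹⁶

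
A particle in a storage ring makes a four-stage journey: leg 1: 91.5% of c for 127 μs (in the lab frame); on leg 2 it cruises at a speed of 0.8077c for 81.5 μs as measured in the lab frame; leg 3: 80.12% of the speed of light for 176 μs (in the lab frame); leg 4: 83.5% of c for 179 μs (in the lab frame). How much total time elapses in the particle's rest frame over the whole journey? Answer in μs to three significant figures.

τ = 303 μs

Leg 1: β = 0.915; γ = 1/√(1 − 0.915²) = 1/√0.1628 = 2.479; τ_1 = 127/2.479 = 51.24 μs.
Leg 2: γ = 1/√(1 − 0.8077²) = 1/√0.3476 = 1.696; τ_2 = 81.5/1.696 = 48.05 μs.
Leg 3: β = 0.8012; γ = 1/√(1 − 0.8012²) = 1/√0.3581 = 1.671; τ_3 = 176/1.671 = 105.3 μs.
Leg 4: β = 0.835; γ = 1/√(1 − 0.835²) = 1/√0.3028 = 1.817; τ_4 = 179/1.817 = 98.49 μs.
Total: 51.24 + 48.05 + 105.3 + 98.49 μs.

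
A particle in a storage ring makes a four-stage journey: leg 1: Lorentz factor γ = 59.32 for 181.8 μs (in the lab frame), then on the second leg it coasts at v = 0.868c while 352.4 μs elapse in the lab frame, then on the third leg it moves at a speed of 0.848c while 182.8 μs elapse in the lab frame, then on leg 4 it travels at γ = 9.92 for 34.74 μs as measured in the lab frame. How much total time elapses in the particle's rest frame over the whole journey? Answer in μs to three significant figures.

Leg 1: γ = 59.32; τ_1 = 181.8/59.32 = 3.065 μs.
Leg 2: γ = 1/√(1 − 0.868²) = 1/√0.2466 = 2.014; τ_2 = 352.4/2.014 = 175.0 μs.
Leg 3: γ = 1/√(1 − 0.848²) = 1/√0.2809 = 1.887; τ_3 = 182.8/1.887 = 96.88 μs.
Leg 4: γ = 9.92; τ_4 = 34.74/9.920 = 3.502 μs.
Total: 3.065 + 175.0 + 96.88 + 3.502 μs.

τ = 278 μs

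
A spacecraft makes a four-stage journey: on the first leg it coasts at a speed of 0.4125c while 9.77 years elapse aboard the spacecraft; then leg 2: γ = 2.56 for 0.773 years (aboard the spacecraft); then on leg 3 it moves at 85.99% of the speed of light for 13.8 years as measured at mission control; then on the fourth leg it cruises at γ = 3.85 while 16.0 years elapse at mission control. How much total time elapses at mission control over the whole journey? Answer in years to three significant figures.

Leg 1: γ = 1/√(1 − 0.4125²) = 1/√0.8298 = 1.098; Δt_1 = 1.098 × 9.77 = 10.72 years.
Leg 2: γ = 2.56; Δt_2 = 2.560 × 0.773 = 1.979 years.
Leg 3: 13.8 years is already measured at mission control.
Leg 4: 16.0 years is already measured at mission control.
Total: 10.72 + 1.979 + 13.80 + 16.00 years.

Δt = 42.5 years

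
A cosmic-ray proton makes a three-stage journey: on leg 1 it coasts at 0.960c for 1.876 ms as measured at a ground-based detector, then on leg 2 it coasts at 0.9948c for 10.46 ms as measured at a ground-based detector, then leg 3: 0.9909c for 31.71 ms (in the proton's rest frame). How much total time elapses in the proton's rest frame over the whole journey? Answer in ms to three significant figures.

Leg 1: γ = 1/√(1 − 0.960²) = 25/7 ≈ 3.571; τ_1 = 1.876/3.571 = 0.5253 ms.
Leg 2: γ = 1/√(1 − 0.9948²) = 1/√0.01037 = 9.819; τ_2 = 10.46/9.819 = 1.065 ms.
Leg 3: 31.71 ms is already measured in the proton's rest frame.
Total: 0.5253 + 1.065 + 31.71 ms.

τ = 33.3 ms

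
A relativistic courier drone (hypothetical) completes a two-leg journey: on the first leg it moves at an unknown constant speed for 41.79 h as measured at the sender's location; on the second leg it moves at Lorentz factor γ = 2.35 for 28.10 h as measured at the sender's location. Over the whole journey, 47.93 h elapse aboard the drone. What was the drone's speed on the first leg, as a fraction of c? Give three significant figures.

Leg 1: speed unknown; τ_1 = 41.79/γ_1.
Leg 2: γ = 2.35; τ_2 = 28.10/2.350 = 11.96 h.
Total proper time: τ_1 + 11.96 = 47.93, so τ_1 = 47.93 − 11.96 = 35.97 h.
γ_1 = 41.79/35.97 = 1.162; β = √(1 − 1/γ²) = √0.2590.

β = 0.509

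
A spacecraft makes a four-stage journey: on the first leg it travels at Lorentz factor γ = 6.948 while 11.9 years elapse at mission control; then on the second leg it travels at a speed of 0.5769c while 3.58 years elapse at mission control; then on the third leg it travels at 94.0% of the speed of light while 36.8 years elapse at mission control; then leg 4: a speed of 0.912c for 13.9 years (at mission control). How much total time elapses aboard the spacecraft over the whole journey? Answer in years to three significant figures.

Leg 1: γ = 6.948; τ_1 = 11.9/6.948 = 1.713 years.
Leg 2: γ = 1/√(1 − 0.5769²) = 1/√0.6672 = 1.224; τ_2 = 3.58/1.224 = 2.924 years.
Leg 3: β = 0.940; γ = 1/√(1 − 0.940²) = 1/√0.1164 = 2.931; τ_3 = 36.8/2.931 = 12.56 years.
Leg 4: γ = 1/√(1 − 0.912²) = 1/√0.1683 = 2.438; τ_4 = 13.9/2.438 = 5.702 years.
Total: 1.713 + 2.924 + 12.56 + 5.702 years.

τ = 22.9 years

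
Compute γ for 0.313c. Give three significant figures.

γ = 1.05

γ = 1/√(1 − 0.313²) = 1/√0.9020 = 1.053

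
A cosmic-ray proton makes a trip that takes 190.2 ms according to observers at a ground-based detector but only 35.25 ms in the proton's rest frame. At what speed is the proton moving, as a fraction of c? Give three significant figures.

β = 0.983

The proper time is measured in the proton's rest frame (both events occur at the proton's location); Δt is measured at a ground-based detector. γ = Δt/τ = 190.2/35.25 = 5.396.
β = √(1 − 1/γ²) = √(1 − 0.03435) = √0.9657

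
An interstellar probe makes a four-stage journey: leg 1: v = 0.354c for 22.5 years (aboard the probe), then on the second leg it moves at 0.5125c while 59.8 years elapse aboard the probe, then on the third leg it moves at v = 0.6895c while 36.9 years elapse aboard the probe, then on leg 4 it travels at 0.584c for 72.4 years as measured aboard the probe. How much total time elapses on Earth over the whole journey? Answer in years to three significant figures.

Leg 1: γ = 1/√(1 − 0.354²) = 1/√0.8747 = 1.069; Δt_1 = 1.069 × 22.5 = 24.06 years.
Leg 2: γ = 1/√(1 − 0.5125²) = 1/√0.7373 = 1.165; Δt_2 = 1.165 × 59.8 = 69.64 years.
Leg 3: γ = 1/√(1 − 0.6895²) = 1/√0.5246 = 1.381; Δt_3 = 1.381 × 36.9 = 50.95 years.
Leg 4: γ = 1/√(1 − 0.584²) = 1/√0.6589 = 1.232; Δt_4 = 1.232 × 72.4 = 89.19 years.
Total: 24.06 + 69.64 + 50.95 + 89.19 years.

Δt = 234 years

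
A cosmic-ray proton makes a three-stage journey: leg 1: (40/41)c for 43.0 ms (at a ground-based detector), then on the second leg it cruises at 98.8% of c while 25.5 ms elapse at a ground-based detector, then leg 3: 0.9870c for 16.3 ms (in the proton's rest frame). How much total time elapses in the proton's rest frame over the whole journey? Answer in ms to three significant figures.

Leg 1: γ = 1/√(1 − (40/41)²) = 41/9 ≈ 4.556; τ_1 = 43.0/4.556 = 9.439 ms.
Leg 2: β = 0.988; γ = 1/√(1 − 0.988²) = 1/√0.02386 = 6.474; τ_2 = 25.5/6.474 = 3.939 ms.
Leg 3: 16.3 ms is already measured in the proton's rest frame.
Total: 9.439 + 3.939 + 16.30 ms.

τ = 29.7 ms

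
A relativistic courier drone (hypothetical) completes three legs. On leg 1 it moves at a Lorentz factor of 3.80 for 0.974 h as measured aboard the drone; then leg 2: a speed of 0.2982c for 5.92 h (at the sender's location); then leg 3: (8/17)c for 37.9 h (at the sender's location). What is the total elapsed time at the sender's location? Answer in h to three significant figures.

Δt = 47.5 h

Leg 1: γ = 3.80; Δt_1 = 3.800 × 0.974 = 3.701 h.
Leg 2: 5.92 h is already measured at the sender's location.
Leg 3: 37.9 h is already measured at the sender's location.
Total: 3.701 + 5.920 + 37.90 h.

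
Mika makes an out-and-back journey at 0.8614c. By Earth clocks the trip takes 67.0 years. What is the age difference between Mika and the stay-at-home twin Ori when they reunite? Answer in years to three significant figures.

γ = 1/√(1 − 0.8614²) = 1/√0.2580 = 1.969
Mika's elapsed proper time: τ = 67.0/1.969 = 34.03 years.
Age gap = Δt − τ = 67.0 − 34.03 years.

Δt − τ = 33.0 years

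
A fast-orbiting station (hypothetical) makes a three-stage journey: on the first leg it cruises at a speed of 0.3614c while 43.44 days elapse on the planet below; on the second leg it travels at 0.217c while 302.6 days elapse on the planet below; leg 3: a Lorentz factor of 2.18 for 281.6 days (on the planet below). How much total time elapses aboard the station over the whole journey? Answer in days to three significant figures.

Leg 1: γ = 1/√(1 − 0.3614²) = 1/√0.8694 = 1.072; τ_1 = 43.44/1.072 = 40.50 days.
Leg 2: γ = 1/√(1 − 0.217²) = 1/√0.9529 = 1.024; τ_2 = 302.6/1.024 = 295.4 days.
Leg 3: γ = 2.18; τ_3 = 281.6/2.180 = 129.2 days.
Total: 40.50 + 295.4 + 129.2 days.

τ = 465 days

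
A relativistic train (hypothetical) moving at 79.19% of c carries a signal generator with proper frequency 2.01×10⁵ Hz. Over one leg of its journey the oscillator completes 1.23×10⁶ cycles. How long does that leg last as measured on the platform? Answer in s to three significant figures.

β = 0.7919; γ = 1/√(1 − 0.7919²) = 1/√0.3729 = 1.638
Proper time for N cycles: τ = N/f = 1.23×10⁶/(2.01×10⁵) = 6.119×10⁰ s = 6.119 s.
Lab-frame duration Δt = γτ = 1.638 × 6.119 = 10.02 s.

Δt = 10.0 s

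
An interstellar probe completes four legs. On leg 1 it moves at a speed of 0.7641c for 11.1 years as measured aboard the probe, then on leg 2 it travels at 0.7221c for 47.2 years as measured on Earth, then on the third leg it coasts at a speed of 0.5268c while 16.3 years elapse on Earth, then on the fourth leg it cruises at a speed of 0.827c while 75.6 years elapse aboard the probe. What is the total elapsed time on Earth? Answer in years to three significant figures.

Leg 1: γ = 1/√(1 − 0.7641²) = 1/√0.4162 = 1.550; Δt_1 = 1.550 × 11.1 = 17.21 years.
Leg 2: 47.2 years is already measured on Earth.
Leg 3: 16.3 years is already measured on Earth.
Leg 4: γ = 1/√(1 − 0.827²) = 1/√0.3161 = 1.779; Δt_4 = 1.779 × 75.6 = 134.5 years.
Total: 17.21 + 47.20 + 16.30 + 134.5 years.

Δt = 215 years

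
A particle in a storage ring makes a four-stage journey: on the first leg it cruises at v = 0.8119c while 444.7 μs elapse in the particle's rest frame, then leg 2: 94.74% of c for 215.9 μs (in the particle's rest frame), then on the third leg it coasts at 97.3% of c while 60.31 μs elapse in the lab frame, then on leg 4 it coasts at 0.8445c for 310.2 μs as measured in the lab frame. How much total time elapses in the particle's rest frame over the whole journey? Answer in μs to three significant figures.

τ = 841 μs

Leg 1: 444.7 μs is already measured in the particle's rest frame.
Leg 2: 215.9 μs is already measured in the particle's rest frame.
Leg 3: β = 0.973; γ = 1/√(1 − 0.973²) = 1/√0.05327 = 4.333; τ_3 = 60.31/4.333 = 13.92 μs.
Leg 4: γ = 1/√(1 − 0.8445²) = 1/√0.2868 = 1.867; τ_4 = 310.2/1.867 = 166.1 μs.
Total: 444.7 + 215.9 + 13.92 + 166.1 μs.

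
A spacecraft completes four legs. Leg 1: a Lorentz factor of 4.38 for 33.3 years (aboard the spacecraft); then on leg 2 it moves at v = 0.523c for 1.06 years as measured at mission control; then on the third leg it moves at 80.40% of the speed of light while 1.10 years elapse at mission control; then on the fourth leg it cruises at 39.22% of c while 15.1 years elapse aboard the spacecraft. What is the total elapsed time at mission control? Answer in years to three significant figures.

Δt = 164 years

Leg 1: γ = 4.38; Δt_1 = 4.380 × 33.3 = 145.9 years.
Leg 2: 1.06 years is already measured at mission control.
Leg 3: 1.10 years is already measured at mission control.
Leg 4: β = 0.3922; γ = 1/√(1 − 0.3922²) = 1/√0.8462 = 1.087; Δt_4 = 1.087 × 15.1 = 16.42 years.
Total: 145.9 + 1.060 + 1.100 + 16.42 years.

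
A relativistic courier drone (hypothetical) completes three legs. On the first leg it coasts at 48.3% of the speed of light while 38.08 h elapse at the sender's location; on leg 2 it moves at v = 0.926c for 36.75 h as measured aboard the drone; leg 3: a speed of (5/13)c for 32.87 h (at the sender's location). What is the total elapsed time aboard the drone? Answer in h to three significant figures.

Leg 1: β = 0.483; γ = 1/√(1 − 0.483²) = 1/√0.7667 = 1.142; τ_1 = 38.08/1.142 = 33.34 h.
Leg 2: 36.75 h is already measured aboard the drone.
Leg 3: γ = 1/√(1 − (5/13)²) = 13/12 ≈ 1.083; τ_3 = 32.87/1.083 = 30.34 h.
Total: 33.34 + 36.75 + 30.34 h.

τ = 100 h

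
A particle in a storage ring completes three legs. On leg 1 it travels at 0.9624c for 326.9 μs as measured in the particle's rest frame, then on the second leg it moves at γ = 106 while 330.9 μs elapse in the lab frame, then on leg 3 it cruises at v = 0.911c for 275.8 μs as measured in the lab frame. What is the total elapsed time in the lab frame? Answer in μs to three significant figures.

Δt = 1810 μs

Leg 1: γ = 1/√(1 − 0.9624²) = 1/√0.07379 = 3.681; Δt_1 = 3.681 × 326.9 = 1203 μs.
Leg 2: 330.9 μs is already measured in the lab frame.
Leg 3: 275.8 μs is already measured in the lab frame.
Total: 1203 + 330.9 + 275.8 μs.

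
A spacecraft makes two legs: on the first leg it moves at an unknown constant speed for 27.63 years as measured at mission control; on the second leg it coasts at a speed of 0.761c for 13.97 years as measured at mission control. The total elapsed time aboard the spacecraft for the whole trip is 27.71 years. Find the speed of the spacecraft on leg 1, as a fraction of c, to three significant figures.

Leg 1: speed unknown; τ_1 = 27.63/γ_1.
Leg 2: γ = 1/√(1 − 0.761²) = 1/√0.4209 = 1.541; τ_2 = 13.97/1.541 = 9.063 years.
Total proper time: τ_1 + 9.063 = 27.71, so τ_1 = 27.71 − 9.063 = 18.65 years.
γ_1 = 27.63/18.65 = 1.482; β = √(1 − 1/γ²) = √0.5445.

β = 0.738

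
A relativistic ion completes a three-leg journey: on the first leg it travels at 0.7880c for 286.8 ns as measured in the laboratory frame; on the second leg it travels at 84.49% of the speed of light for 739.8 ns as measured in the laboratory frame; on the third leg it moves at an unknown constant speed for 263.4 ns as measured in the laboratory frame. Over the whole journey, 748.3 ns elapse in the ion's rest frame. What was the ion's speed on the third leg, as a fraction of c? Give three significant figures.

Leg 1: γ = 1/√(1 − 0.7880²) = 1/√0.3791 = 1.624; τ_1 = 286.8/1.624 = 176.6 ns.
Leg 2: β = 0.8449; γ = 1/√(1 − 0.8449²) = 1/√0.2861 = 1.869; τ_2 = 739.8/1.869 = 395.7 ns.
Leg 3: speed unknown; τ_3 = 263.4/γ_3.
Total proper time: 176.6 + 395.7 + τ_3 = 748.3, so τ_3 = 748.3 − 572.3 = 176.0 ns.
γ_3 = 263.4/176.0 = 1.497; β = √(1 − 1/γ²) = √0.5536.

β = 0.744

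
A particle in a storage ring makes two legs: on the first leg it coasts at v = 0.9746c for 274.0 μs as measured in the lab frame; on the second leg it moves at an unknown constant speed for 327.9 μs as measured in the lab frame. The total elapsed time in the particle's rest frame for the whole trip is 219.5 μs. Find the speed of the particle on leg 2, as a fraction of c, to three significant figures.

Leg 1: γ = 1/√(1 − 0.9746²) = 1/√0.05015 = 4.465; τ_1 = 274.0/4.465 = 61.36 μs.
Leg 2: speed unknown; τ_2 = 327.9/γ_2.
Total proper time: 61.36 + τ_2 = 219.5, so τ_2 = 219.5 − 61.36 = 158.1 μs.
γ_2 = 327.9/158.1 = 2.074; β = √(1 − 1/γ²) = √0.7674.

β = 0.876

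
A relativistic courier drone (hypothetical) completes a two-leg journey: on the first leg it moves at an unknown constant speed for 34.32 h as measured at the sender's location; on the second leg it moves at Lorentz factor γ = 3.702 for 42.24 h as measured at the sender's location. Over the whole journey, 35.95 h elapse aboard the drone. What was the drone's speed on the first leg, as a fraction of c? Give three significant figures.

Leg 1: speed unknown; τ_1 = 34.32/γ_1.
Leg 2: γ = 3.702; τ_2 = 42.24/3.702 = 11.41 h.
Total proper time: τ_1 + 11.41 = 35.95, so τ_1 = 35.95 − 11.41 = 24.54 h.
γ_1 = 34.32/24.54 = 1.399; β = √(1 − 1/γ²) = √0.4887.

β = 0.699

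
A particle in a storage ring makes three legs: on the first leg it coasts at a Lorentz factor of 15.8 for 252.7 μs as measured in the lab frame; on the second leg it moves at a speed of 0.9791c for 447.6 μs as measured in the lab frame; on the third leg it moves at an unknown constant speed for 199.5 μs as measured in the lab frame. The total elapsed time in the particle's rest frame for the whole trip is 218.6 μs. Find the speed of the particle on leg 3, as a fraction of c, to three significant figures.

Leg 1: γ = 15.8; τ_1 = 252.7/15.80 = 15.99 μs.
Leg 2: γ = 1/√(1 − 0.9791²) = 1/√0.04136 = 4.917; τ_2 = 447.6/4.917 = 91.03 μs.
Leg 3: speed unknown; τ_3 = 199.5/γ_3.
Total proper time: 15.99 + 91.03 + τ_3 = 218.6, so τ_3 = 218.6 − 107.0 = 111.6 μs.
γ_3 = 199.5/111.6 = 1.788; β = √(1 − 1/γ²) = √0.6872.

β = 0.829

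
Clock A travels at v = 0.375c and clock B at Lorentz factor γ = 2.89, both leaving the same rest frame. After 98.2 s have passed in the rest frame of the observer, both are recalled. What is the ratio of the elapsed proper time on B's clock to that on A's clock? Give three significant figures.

τ_B/τ_A = 0.373

A: γ = 1/√(1 − 0.375²) = 1/√0.8594 = 1.079. B: γ = 2.89.
τ_A/τ_B = γ_B/γ_A = 2.890/1.079 = 2.679, so τ_B/τ_A = 0.3733.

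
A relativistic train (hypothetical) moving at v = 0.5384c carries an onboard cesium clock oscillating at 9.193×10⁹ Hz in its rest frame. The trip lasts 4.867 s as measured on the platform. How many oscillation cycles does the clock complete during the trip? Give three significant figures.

γ = 1/√(1 − 0.5384²) = 1/√0.7101 = 1.187
The oscillator's own cycle count is N = f × τ where τ is the proper time on the train. τ = Δt/γ = 4.867/1.187 = 4.101 s = 4.101×10⁰ s.
N = 9.193×10⁹ × 4.101×10⁰ = 3.770×10¹⁰.

N = 3.77×10¹⁰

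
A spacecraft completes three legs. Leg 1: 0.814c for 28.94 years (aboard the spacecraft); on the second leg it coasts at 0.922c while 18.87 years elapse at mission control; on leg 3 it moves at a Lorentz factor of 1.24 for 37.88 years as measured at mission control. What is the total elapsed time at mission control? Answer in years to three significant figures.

Δt = 107 years

Leg 1: γ = 1/√(1 − 0.814²) = 1/√0.3374 = 1.722; Δt_1 = 1.722 × 28.94 = 49.82 years.
Leg 2: 18.87 years is already measured at mission control.
Leg 3: 37.88 years is already measured at mission control.
Total: 49.82 + 18.87 + 37.88 years.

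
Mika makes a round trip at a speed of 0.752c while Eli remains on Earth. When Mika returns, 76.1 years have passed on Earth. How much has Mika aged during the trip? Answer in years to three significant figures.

τ = 50.2 years

γ = 1/√(1 − 0.752²) = 1/√0.4345 = 1.517
Mika's clock measures proper time along the trip: τ = Δt/γ = 76.1/1.517 years.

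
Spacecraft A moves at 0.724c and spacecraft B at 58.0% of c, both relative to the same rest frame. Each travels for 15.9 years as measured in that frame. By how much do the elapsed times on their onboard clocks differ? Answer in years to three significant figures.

A: γ = 1/√(1 − 0.724²) = 1/√0.4758 = 1.450; τ_A = 15.9/1.450 = 10.97 years.
B: β = 0.580; γ = 1/√(1 − 0.580²) = 1/√0.6636 = 1.228; τ_B = 15.9/1.228 = 12.95 years.

|τ_A − τ_B| = 1.98 years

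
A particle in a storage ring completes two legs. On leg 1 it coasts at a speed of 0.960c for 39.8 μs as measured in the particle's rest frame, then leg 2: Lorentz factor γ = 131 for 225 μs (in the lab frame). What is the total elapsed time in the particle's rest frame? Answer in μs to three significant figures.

Leg 1: 39.8 μs is already measured in the particle's rest frame.
Leg 2: γ = 131; τ_2 = 225/131.0 = 1.718 μs.
Total: 39.80 + 1.718 μs.

τ = 41.5 μs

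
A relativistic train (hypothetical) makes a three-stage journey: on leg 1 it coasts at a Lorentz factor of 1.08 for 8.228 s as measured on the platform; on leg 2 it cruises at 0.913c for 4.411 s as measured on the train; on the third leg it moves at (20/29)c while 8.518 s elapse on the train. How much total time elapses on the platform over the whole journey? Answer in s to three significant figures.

Δt = 30.8 s

Leg 1: 8.228 s is already measured on the platform.
Leg 2: γ = 1/√(1 − 0.913²) = 1/√0.1664 = 2.451; Δt_2 = 2.451 × 4.411 = 10.81 s.
Leg 3: γ = 1/√(1 − (20/29)²) = 29/21 ≈ 1.381; Δt_3 = 1.381 × 8.518 = 11.76 s.
Total: 8.228 + 10.81 + 11.76 s.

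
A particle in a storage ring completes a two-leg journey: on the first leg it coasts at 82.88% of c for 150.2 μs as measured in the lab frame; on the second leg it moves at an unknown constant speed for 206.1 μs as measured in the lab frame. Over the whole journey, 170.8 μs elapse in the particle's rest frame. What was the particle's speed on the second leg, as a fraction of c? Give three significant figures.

β = 0.907

Leg 1: β = 0.8288; γ = 1/√(1 − 0.8288²) = 1/√0.3131 = 1.787; τ_1 = 150.2/1.787 = 84.04 μs.
Leg 2: speed unknown; τ_2 = 206.1/γ_2.
Total proper time: 84.04 + τ_2 = 170.8, so τ_2 = 170.8 − 84.04 = 86.76 μs.
γ_2 = 206.1/86.76 = 2.376; β = √(1 − 1/γ²) = √0.8228.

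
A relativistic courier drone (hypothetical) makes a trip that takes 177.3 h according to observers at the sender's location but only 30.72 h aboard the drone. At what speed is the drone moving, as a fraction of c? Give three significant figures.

v = 0.985c

The proper time is measured aboard the drone (both events occur at the drone's location); Δt is measured at the sender's location. γ = Δt/τ = 177.3/30.72 = 5.771.
β = √(1 − 1/γ²) = √(1 − 0.03002) = √0.9700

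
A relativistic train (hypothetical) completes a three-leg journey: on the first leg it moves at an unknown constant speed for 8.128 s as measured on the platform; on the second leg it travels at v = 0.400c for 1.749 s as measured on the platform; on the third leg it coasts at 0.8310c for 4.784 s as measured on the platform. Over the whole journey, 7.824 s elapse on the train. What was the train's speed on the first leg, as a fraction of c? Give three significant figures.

β = 0.899

Leg 1: speed unknown; τ_1 = 8.128/γ_1.
Leg 2: γ = 1/√(1 − 0.400²) = 1/√0.8400 = 1.091; τ_2 = 1.749/1.091 = 1.603 s.
Leg 3: γ = 1/√(1 − 0.8310²) = 1/√0.3094 = 1.798; τ_3 = 4.784/1.798 = 2.661 s.
Total proper time: τ_1 + 1.603 + 2.661 = 7.824, so τ_1 = 7.824 − 4.264 = 3.560 s.
γ_1 = 8.128/3.560 = 2.283; β = √(1 − 1/γ²) = √0.8082.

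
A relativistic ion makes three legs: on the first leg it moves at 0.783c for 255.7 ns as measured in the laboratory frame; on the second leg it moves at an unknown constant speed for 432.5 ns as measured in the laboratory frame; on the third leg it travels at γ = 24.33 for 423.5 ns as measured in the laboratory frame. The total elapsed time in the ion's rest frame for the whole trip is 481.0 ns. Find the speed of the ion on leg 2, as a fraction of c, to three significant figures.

Leg 1: γ = 1/√(1 − 0.783²) = 1/√0.3869 = 1.608; τ_1 = 255.7/1.608 = 159.1 ns.
Leg 2: speed unknown; τ_2 = 432.5/γ_2.
Leg 3: γ = 24.33; τ_3 = 423.5/24.33 = 17.41 ns.
Total proper time: 159.1 + τ_2 + 17.41 = 481.0, so τ_2 = 481.0 − 176.5 = 304.5 ns.
γ_2 = 432.5/304.5 = 1.420; β = √(1 − 1/γ²) = √0.5042.

β = 0.710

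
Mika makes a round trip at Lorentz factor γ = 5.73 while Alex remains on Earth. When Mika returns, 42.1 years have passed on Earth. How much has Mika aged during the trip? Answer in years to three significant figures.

γ = 5.73
Mika's clock measures proper time along the trip: τ = Δt/γ = 42.1/5.730 years.

τ = 7.35 years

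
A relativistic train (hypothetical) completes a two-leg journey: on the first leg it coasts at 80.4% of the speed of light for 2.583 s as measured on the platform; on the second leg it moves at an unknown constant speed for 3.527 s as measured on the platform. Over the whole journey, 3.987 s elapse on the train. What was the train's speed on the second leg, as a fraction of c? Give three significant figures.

β = 0.719

Leg 1: β = 0.804; γ = 1/√(1 − 0.804²) = 1/√0.3536 = 1.682; τ_1 = 2.583/1.682 = 1.536 s.
Leg 2: speed unknown; τ_2 = 3.527/γ_2.
Total proper time: 1.536 + τ_2 = 3.987, so τ_2 = 3.987 − 1.536 = 2.451 s.
γ_2 = 3.527/2.451 = 1.439; β = √(1 − 1/γ²) = √0.5171.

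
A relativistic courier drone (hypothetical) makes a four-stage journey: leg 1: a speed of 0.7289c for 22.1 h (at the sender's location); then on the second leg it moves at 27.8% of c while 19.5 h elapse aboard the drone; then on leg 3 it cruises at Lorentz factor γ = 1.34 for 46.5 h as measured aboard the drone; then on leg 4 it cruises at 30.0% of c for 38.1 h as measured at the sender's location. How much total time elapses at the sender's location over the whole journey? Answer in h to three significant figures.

Leg 1: 22.1 h is already measured at the sender's location.
Leg 2: β = 0.278; γ = 1/√(1 − 0.278²) = 1/√0.9227 = 1.041; Δt_2 = 1.041 × 19.5 = 20.30 h.
Leg 3: γ = 1.34; Δt_3 = 1.340 × 46.5 = 62.31 h.
Leg 4: 38.1 h is already measured at the sender's location.
Total: 22.10 + 20.30 + 62.31 + 38.10 h.

Δt = 143 h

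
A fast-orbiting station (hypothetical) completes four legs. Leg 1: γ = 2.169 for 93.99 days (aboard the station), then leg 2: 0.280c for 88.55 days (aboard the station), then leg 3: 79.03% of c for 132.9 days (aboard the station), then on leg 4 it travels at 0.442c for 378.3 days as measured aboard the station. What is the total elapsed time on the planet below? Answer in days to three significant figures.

Δt = 935 days

Leg 1: γ = 2.169; Δt_1 = 2.169 × 93.99 = 203.9 days.
Leg 2: γ = 1/√(1 − 0.280²) = 25/24 ≈ 1.042; Δt_2 = 1.042 × 88.55 = 92.24 days.
Leg 3: β = 0.7903; γ = 1/√(1 − 0.7903²) = 1/√0.3754 = 1.632; Δt_3 = 1.632 × 132.9 = 216.9 days.
Leg 4: γ = 1/√(1 − 0.442²) = 1/√0.8046 = 1.115; Δt_4 = 1.115 × 378.3 = 421.7 days.
Total: 203.9 + 92.24 + 216.9 + 421.7 days.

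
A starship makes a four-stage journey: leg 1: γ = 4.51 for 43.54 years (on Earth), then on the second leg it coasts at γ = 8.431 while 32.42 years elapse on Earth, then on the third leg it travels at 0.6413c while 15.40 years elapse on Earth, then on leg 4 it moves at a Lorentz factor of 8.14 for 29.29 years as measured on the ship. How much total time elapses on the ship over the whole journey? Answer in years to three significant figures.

Leg 1: γ = 4.51; τ_1 = 43.54/4.510 = 9.654 years.
Leg 2: γ = 8.431; τ_2 = 32.42/8.431 = 3.845 years.
Leg 3: γ = 1/√(1 − 0.6413²) = 1/√0.5887 = 1.303; τ_3 = 15.40/1.303 = 11.82 years.
Leg 4: 29.29 years is already measured on the ship.
Total: 9.654 + 3.845 + 11.82 + 29.29 years.

τ = 54.6 years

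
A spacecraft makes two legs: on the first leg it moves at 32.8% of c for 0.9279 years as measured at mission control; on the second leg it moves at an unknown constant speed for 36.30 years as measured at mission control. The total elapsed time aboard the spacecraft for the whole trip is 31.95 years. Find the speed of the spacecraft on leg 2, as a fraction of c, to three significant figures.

β = 0.517

Leg 1: β = 0.328; γ = 1/√(1 − 0.328²) = 1/√0.8924 = 1.059; τ_1 = 0.9279/1.059 = 0.8766 years.
Leg 2: speed unknown; τ_2 = 36.30/γ_2.
Total proper time: 0.8766 + τ_2 = 31.95, so τ_2 = 31.95 − 0.8766 = 31.07 years.
γ_2 = 36.30/31.07 = 1.168; β = √(1 − 1/γ²) = √0.2672.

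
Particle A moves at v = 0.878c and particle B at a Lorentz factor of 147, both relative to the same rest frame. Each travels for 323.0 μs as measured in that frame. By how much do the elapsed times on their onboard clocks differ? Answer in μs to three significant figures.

A: γ = 1/√(1 − 0.878²) = 1/√0.2291 = 2.089; τ_A = 323.0/2.089 = 154.6 μs.
B: γ = 147; τ_B = 323.0/147.0 = 2.197 μs.

|τ_A − τ_B| = 152 μs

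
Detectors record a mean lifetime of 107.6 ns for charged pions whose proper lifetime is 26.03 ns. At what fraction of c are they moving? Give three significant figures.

β = 0.970

γ = Δt/τ₀ = 107.6/26.03 = 4.134
β = √(1 − 1/γ²) = √(1 − 0.05852) = √0.9415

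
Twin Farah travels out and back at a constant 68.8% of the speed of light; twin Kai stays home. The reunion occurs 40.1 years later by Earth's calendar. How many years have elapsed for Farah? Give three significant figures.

τ = 29.1 years

β = 0.688; γ = 1/√(1 − 0.688²) = 1/√0.5267 = 1.378
Farah's clock measures proper time along the trip: τ = Δt/γ = 40.1/1.378 years.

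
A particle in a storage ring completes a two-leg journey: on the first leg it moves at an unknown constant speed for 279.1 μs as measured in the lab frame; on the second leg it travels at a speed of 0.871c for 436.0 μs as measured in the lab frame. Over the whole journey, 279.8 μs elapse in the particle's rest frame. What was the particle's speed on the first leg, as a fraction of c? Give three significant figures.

β = 0.972

Leg 1: speed unknown; τ_1 = 279.1/γ_1.
Leg 2: γ = 1/√(1 − 0.871²) = 1/√0.2414 = 2.035; τ_2 = 436.0/2.035 = 214.2 μs.
Total proper time: τ_1 + 214.2 = 279.8, so τ_1 = 279.8 − 214.2 = 65.60 μs.
γ_1 = 279.1/65.60 = 4.255; β = √(1 − 1/γ²) = √0.9448.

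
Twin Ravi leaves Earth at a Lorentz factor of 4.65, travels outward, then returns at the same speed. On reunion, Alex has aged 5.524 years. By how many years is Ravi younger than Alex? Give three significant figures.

γ = 4.65
Ravi's elapsed proper time: τ = 5.524/4.650 = 1.188 years.
Age gap = Δt − τ = 5.524 − 1.188 years.

Δt − τ = 4.34 years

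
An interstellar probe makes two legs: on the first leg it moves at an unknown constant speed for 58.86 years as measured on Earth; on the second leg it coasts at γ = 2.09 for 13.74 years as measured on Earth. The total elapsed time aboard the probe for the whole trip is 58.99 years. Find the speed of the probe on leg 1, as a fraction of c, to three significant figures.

β = 0.455

Leg 1: speed unknown; τ_1 = 58.86/γ_1.
Leg 2: γ = 2.09; τ_2 = 13.74/2.090 = 6.574 years.
Total proper time: τ_1 + 6.574 = 58.99, so τ_1 = 58.99 − 6.574 = 52.42 years.
γ_1 = 58.86/52.42 = 1.123; β = √(1 − 1/γ²) = √0.2070.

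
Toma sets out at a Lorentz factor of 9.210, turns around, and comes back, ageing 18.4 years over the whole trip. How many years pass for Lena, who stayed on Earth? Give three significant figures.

γ = 9.210
Earth-frame duration is the dilated interval: Δt = γτ = 9.210 × 18.4 years.

Δt = 169 years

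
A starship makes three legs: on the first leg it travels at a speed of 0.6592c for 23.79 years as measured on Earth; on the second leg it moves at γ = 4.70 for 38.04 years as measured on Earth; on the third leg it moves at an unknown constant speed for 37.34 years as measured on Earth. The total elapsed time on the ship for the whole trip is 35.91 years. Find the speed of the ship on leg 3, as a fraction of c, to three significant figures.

β = 0.964

Leg 1: γ = 1/√(1 − 0.6592²) = 1/√0.5655 = 1.330; τ_1 = 23.79/1.330 = 17.89 years.
Leg 2: γ = 4.70; τ_2 = 38.04/4.700 = 8.094 years.
Leg 3: speed unknown; τ_3 = 37.34/γ_3.
Total proper time: 17.89 + 8.094 + τ_3 = 35.91, so τ_3 = 35.91 − 25.98 = 9.927 years.
γ_3 = 37.34/9.927 = 3.761; β = √(1 − 1/γ²) = √0.9293.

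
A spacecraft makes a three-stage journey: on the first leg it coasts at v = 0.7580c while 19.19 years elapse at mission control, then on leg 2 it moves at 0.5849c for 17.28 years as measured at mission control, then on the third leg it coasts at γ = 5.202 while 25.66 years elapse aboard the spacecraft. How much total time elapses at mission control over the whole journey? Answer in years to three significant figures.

Δt = 170 years

Leg 1: 19.19 years is already measured at mission control.
Leg 2: 17.28 years is already measured at mission control.
Leg 3: γ = 5.202; Δt_3 = 5.202 × 25.66 = 133.5 years.
Total: 19.19 + 17.28 + 133.5 years.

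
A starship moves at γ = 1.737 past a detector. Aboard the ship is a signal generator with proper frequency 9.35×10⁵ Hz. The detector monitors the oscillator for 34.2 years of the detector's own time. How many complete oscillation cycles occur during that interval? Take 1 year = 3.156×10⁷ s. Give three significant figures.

N = 5.81×10¹⁴

γ = 1.737
During 34.2 years of lab time, the oscillator's proper time advances by τ = Δt/γ = 34.2/1.737 = 19.69 years = 6.214×10⁸ s.
N = f × τ = 9.35×10⁵ × 6.214×10⁸ = 5.810×10¹⁴.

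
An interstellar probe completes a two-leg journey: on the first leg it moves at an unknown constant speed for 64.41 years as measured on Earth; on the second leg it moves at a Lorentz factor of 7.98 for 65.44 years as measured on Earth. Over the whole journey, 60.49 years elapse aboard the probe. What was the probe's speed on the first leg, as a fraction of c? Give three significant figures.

Leg 1: speed unknown; τ_1 = 64.41/γ_1.
Leg 2: γ = 7.98; τ_2 = 65.44/7.980 = 8.201 years.
Total proper time: τ_1 + 8.201 = 60.49, so τ_1 = 60.49 − 8.201 = 52.29 years.
γ_1 = 64.41/52.29 = 1.232; β = √(1 − 1/γ²) = √0.3409.

β = 0.584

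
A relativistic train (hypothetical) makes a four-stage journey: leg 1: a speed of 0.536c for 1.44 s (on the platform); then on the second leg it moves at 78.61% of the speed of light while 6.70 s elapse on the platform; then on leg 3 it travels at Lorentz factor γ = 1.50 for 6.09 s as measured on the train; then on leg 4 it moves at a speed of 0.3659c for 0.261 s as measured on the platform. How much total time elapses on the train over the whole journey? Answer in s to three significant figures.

τ = 11.7 s

Leg 1: γ = 1/√(1 − 0.536²) = 1/√0.7127 = 1.185; τ_1 = 1.44/1.185 = 1.216 s.
Leg 2: β = 0.7861; γ = 1/√(1 − 0.7861²) = 1/√0.3820 = 1.618; τ_2 = 6.70/1.618 = 4.141 s.
Leg 3: 6.09 s is already measured on the train.
Leg 4: γ = 1/√(1 − 0.3659²) = 1/√0.8661 = 1.075; τ_4 = 0.261/1.075 = 0.2429 s.
Total: 1.216 + 4.141 + 6.090 + 0.2429 s.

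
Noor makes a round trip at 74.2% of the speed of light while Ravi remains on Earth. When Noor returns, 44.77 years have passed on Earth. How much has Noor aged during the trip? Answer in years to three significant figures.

τ = 30.0 years

β = 0.742; γ = 1/√(1 − 0.742²) = 1/√0.4494 = 1.492
Noor's clock measures proper time along the trip: τ = Δt/γ = 44.77/1.492 years.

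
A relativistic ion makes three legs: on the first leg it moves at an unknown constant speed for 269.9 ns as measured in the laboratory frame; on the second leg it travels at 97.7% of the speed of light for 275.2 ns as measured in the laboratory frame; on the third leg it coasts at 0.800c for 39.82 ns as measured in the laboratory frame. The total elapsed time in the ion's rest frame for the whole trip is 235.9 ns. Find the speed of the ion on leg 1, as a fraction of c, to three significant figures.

Leg 1: speed unknown; τ_1 = 269.9/γ_1.
Leg 2: β = 0.977; γ = 1/√(1 − 0.977²) = 1/√0.04547 = 4.690; τ_2 = 275.2/4.690 = 58.68 ns.
Leg 3: γ = 1/√(1 − 0.800²) = 1/√0.3600 = 1.667; τ_3 = 39.82/1.667 = 23.89 ns.
Total proper time: τ_1 + 58.68 + 23.89 = 235.9, so τ_1 = 235.9 − 82.58 = 153.3 ns.
γ_1 = 269.9/153.3 = 1.760; β = √(1 − 1/γ²) = √0.6773.

β = 0.823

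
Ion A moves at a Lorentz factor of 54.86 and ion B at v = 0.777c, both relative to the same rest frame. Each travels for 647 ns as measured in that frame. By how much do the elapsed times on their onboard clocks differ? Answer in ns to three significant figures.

|τ_A − τ_B| = 395 ns

A: γ = 54.86; τ_A = 647/54.86 = 11.79 ns.
B: γ = 1/√(1 − 0.777²) = 1/√0.3963 = 1.589; τ_B = 647/1.589 = 407.3 ns.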